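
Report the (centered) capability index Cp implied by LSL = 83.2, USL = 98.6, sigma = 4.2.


Cp = (USL - LSL) / (6 * sigma)
= (98.6 - 83.2) / (6 * 4.2)
= 15.4000 / 25.2000
= 0.6111

0.6111


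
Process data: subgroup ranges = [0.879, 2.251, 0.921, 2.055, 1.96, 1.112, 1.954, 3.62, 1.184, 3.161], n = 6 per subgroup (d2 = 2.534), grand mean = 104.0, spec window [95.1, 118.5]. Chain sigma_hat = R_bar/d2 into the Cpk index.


R_bar = (0.879 + 2.251 + 0.921 + 2.055 + 1.96 + 1.112 + 1.954 + 3.62 + 1.184 + 3.161) / 10 = 1.9097
sigma = R_bar / d2 = 1.9097 / 2.534 = 0.75363062
Cp = (USL - LSL)/(6*sigma) = (118.5 - 95.1)/(6*0.75363062) = 5.1749
Cpu = (118.5 - 104.0)/(3*0.75363062) = 6.4134
Cpl = (104.0 - 95.1)/(3*0.75363062) = 3.9365
Cpk = min(Cpu, Cpl) = 3.9365

3.9365


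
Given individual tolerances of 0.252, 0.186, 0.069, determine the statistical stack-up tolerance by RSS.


RSS = sqrt(0.252^2 + 0.186^2 + 0.069^2)
= sqrt(0.102861)
= 0.3207

0.3207


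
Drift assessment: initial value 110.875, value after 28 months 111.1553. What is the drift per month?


rate = (v2 - v1) / months
= (111.1553 - 110.875) / 28
= 0.2803 / 28
= 0.0100

0.0100


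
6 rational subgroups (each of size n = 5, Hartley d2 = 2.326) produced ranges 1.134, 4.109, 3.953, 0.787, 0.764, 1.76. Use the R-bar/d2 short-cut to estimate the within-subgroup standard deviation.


R_bar = (1.134 + 4.109 + 3.953 + 0.787 + 0.764 + 1.76) / 6
R_bar = 12.507 / 6 = 2.0845
sigma_hat = R_bar / d2 = 2.0845 / 2.326 = 0.8962

0.8962


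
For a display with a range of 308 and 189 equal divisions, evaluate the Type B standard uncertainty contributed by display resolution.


resolution = range / divisions
resolution = 308 / 189 = 1.6296296
u_res = resolution / (2*sqrt(3))
u_res = 1.6296296 / 3.4641016
u_res = 0.4704

0.4704


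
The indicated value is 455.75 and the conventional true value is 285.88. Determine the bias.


Systematic error = measured - true
= 455.75 - 285.88
= 169.8700

169.8700


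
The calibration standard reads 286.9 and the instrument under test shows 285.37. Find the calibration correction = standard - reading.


Correction = standard - reading
= 286.9 - 285.37
= 1.5300

1.5300


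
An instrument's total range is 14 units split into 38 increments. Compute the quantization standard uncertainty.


resolution = range / divisions
resolution = 14 / 38 = 0.36842105
u_res = resolution / (2*sqrt(3))
u_res = 0.36842105 / 3.4641016
u_res = 0.1064

0.1064


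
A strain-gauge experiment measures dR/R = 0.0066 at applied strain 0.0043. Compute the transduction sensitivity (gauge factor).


GF = (dR/R) / epsilon
= 0.0066 / 0.0043
= 1.5349

1.5349


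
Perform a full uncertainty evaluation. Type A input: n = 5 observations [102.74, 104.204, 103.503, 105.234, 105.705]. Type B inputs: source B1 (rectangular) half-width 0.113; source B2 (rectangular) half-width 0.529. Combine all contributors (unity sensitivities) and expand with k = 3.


mean = (102.74 + 104.204 + 103.503 + 105.234 + 105.705) / 5 = 104.2772
s = sqrt(sum((x - mean)^2)/(n-1)) = 1.2167381
u_A = s / sqrt(n) = 1.2167381 / sqrt(5) = 0.54414182
u_B1 = 0.113 / sqrt(3) = 0.06524058
u_B2 = 0.529 / sqrt(3) = 0.30541829
uc = sqrt(0.54414182^2 + 0.06524058^2 + 0.30541829^2) = 0.62739699
U = k * uc = 3 * 0.62739699
U = 1.8822

1.8822


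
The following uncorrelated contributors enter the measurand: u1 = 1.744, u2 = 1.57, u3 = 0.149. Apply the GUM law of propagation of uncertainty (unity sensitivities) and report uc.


uc = sqrt(1.744^2 + 1.57^2 + 0.149^2)
uc = sqrt(5.528637)
uc = 2.3513

2.3513


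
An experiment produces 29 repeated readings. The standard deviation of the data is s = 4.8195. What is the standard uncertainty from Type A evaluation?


u_A = s / sqrt(n)
u_A = 4.8195 / sqrt(29)
u_A = 4.8195 / 5.3851648
u_A = 0.8950

0.8950


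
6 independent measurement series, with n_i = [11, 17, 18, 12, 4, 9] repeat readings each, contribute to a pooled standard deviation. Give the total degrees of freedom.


nu = sum_i (n_i - 1)
nu = ((11 - 1) + (17 - 1) + (18 - 1) + (12 - 1) + (4 - 1) + (9 - 1))
nu = 10 + 16 + 17 + 11 + 3 + 8
nu = 65

65


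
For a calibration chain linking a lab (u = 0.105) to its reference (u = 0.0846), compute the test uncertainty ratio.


TUR = u_lab / u_ref
= 0.105 / 0.0846
= 1.2411

1.2411


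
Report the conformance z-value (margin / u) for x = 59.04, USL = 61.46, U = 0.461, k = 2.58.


u = U / k = 0.461 / 2.58 = 0.17868217
margin = |USL - x| = |61.46 - 59.04| = 2.42
z = margin / u = 2.42 / 0.17868217
z = 13.5436

13.5436


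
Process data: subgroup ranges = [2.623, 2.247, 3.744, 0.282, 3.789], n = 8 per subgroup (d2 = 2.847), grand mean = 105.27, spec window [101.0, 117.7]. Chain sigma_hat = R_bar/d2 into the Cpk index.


R_bar = (2.623 + 2.247 + 3.744 + 0.282 + 3.789) / 5 = 2.537
sigma = R_bar / d2 = 2.537 / 2.847 = 0.89111345
Cp = (USL - LSL)/(6*sigma) = (117.7 - 101.0)/(6*0.89111345) = 3.1234
Cpu = (117.7 - 105.27)/(3*0.89111345) = 4.6496
Cpl = (105.27 - 101.0)/(3*0.89111345) = 1.5973
Cpk = min(Cpu, Cpl) = 1.5973

1.5973


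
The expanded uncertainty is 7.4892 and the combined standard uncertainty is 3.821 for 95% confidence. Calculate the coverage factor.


k = U / uc
k = 7.4892 / 3.821
k = 1.96

1.96


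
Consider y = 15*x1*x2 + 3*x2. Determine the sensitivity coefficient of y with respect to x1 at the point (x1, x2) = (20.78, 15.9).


y = 15*x1*x2 + 3*x2
dy/dx1 = 15*x2
Evaluate at x2 = 15.9: c1 = 15 * 15.9
c1 = 238.5000

238.5000


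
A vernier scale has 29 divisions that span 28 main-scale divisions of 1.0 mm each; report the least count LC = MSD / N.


LC = MSD / n_div
= 1.0 / 29
= 0.0345

0.0345


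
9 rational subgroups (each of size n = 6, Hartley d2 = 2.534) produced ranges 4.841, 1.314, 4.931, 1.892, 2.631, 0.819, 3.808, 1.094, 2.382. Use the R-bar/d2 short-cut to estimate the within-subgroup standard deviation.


R_bar = (4.841 + 1.314 + 4.931 + 1.892 + 2.631 + 0.819 + 3.808 + 1.094 + 2.382) / 9
R_bar = 23.712 / 9 = 2.6346667
sigma_hat = R_bar / d2 = 2.6346667 / 2.534 = 1.0397

1.0397


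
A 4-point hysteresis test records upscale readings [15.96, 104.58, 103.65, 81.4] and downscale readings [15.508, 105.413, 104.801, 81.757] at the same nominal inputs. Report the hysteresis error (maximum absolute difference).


|15.96 - 15.508| = 0.4520
|104.58 - 105.413| = 0.8330
|103.65 - 104.801| = 1.1510
|81.4 - 81.757| = 0.3570
hysteresis = max(diffs) = 1.1510

1.1510


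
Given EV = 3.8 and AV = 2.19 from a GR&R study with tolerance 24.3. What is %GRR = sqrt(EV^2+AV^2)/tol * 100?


GRR = sqrt(EV^2 + AV^2) = sqrt(3.8^2 + 2.19^2) = 4.3858979
%GRR = GRR / tol * 100 = 4.3858979 / 24.3 * 100
%GRR = 18.0490

18.0490


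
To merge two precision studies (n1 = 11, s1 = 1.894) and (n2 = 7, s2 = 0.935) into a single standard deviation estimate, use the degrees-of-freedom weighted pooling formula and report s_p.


s_p = sqrt(((n1-1)*s1^2 + (n2-1)*s2^2) / (n1+n2-2))
numerator = (11-1)*1.894^2 + (7-1)*0.935^2 = 35.87236 + 5.24535 = 41.11771
denominator = 11 + 7 - 2 = 16
s_p^2 = 41.11771 / 16 = 2.5698569
s_p = sqrt(2.5698569) = 1.6031

1.6031


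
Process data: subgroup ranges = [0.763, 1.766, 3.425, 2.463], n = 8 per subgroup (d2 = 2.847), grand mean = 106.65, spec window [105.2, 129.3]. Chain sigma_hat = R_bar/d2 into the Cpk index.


R_bar = (0.763 + 1.766 + 3.425 + 2.463) / 4 = 2.10425
sigma = R_bar / d2 = 2.10425 / 2.847 = 0.73911135
Cp = (USL - LSL)/(6*sigma) = (129.3 - 105.2)/(6*0.73911135) = 5.4345
Cpu = (129.3 - 106.65)/(3*0.73911135) = 10.2150
Cpl = (106.65 - 105.2)/(3*0.73911135) = 0.6539
Cpk = min(Cpu, Cpl) = 0.6539

0.6539


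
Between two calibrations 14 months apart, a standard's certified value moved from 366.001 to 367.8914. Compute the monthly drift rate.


rate = (v2 - v1) / months
= (367.8914 - 366.001) / 14
= 1.8904 / 14
= 0.1350

0.1350


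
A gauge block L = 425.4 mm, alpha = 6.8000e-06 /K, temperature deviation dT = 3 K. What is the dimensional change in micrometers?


dL = L * alpha * dT
= 425.4 * 6.8000e-06 * 3
= 0.0086782 mm
dL_um = 0.0086782 * 1000 = 8.6782 um

8.6782


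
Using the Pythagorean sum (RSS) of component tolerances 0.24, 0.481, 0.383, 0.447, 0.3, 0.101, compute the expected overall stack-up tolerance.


RSS = sqrt(0.24^2 + 0.481^2 + 0.383^2 + 0.447^2 + 0.3^2 + 0.101^2)
= sqrt(0.73566)
= 0.8577

0.8577


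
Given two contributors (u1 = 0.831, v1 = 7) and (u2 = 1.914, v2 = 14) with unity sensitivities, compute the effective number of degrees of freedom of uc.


uc = sqrt(u1^2 + u2^2) = sqrt(0.831^2 + 1.914^2) = 2.0866138
v_eff = uc^4 / (u1^4/v1 + u2^4/v2)
= 2.0866138^4 / (0.831^4/7 + 1.914^4/14)
= 18.956943 / 1.0267299
v_eff = 18.4634

18.4634


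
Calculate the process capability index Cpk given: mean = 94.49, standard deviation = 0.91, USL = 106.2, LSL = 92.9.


Cpu = (USL - mean) / (3*sigma) = (106.2 - 94.49) / (3*0.91) = 4.2894
Cpl = (mean - LSL) / (3*sigma) = (94.49 - 92.9) / (3*0.91) = 0.5824
Cpk = min(Cpu, Cpl) = 0.5824

0.5824


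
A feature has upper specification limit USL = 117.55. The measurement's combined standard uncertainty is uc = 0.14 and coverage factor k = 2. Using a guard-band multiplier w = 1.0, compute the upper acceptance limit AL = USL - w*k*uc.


U = k * uc = 2 * 0.14 = 0.28
guard band g = w * U = 1.0 * 0.28 = 0.28
AL = USL - g = 117.55 - 0.28
AL = 117.2700

117.2700


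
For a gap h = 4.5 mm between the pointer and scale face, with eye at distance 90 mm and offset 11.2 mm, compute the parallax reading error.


error = h * offset / d
= 4.5 * 11.2 / 90
= 0.5600

0.5600


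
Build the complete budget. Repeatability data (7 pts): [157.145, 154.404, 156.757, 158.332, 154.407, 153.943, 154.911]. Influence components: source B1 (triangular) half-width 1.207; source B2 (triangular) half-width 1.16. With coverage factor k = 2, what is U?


mean = (157.145 + 154.404 + 156.757 + 158.332 + 154.407 + 153.943 + 154.911) / 7 = 155.6998571
s = sqrt(sum((x - mean)^2)/(n-1)) = 1.6928149
u_A = s / sqrt(n) = 1.6928149 / sqrt(7) = 0.63982389
u_B1 = 1.207 / sqrt(6) = 0.49275569
u_B2 = 1.16 / sqrt(6) = 0.47356802
uc = sqrt(0.63982389^2 + 0.49275569^2 + 0.47356802^2) = 0.93618879
U = k * uc = 2 * 0.93618879
U = 1.8724

1.8724


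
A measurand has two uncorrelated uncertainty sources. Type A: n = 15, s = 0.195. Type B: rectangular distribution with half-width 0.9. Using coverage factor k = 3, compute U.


u_A = s / sqrt(n) = 0.195 / sqrt(15) = 0.050348784
u_B = half_width / sqrt(3) = 0.9 / sqrt(3) = 0.51961524
uc = sqrt(u_A^2 + u_B^2) = sqrt(0.050348784^2 + 0.51961524^2) = 0.52204885
U = k * uc = 3 * 0.52204885
U = 1.5661

1.5661


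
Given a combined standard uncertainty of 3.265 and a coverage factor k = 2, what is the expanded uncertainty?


U = k * uc
U = 2 * 3.265
U = 6.5300

6.5300


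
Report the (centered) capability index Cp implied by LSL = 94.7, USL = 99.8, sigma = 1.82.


Cp = (USL - LSL) / (6 * sigma)
= (99.8 - 94.7) / (6 * 1.82)
= 5.1000 / 10.9200
= 0.4670

0.4670


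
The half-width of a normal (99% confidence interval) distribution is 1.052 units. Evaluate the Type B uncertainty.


u_B = half_width / 2.576
u_B = 1.052 / 2.576
u_B = 0.4084

0.4084


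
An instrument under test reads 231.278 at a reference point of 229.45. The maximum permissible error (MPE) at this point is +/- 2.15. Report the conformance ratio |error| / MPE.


e = indication - reference = 231.278 - 229.45 = 1.8280
|e| = 1.8280
ratio = |e| / MPE = 1.8280 / 2.15
ratio = 0.8502

0.8502


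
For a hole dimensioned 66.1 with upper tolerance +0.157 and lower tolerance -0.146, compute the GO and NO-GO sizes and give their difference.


GO = nominal - lower_tol (smallest hole = maximum material condition)
GO = 66.1 - 0.146 = 65.954
NO-GO = nominal + upper_tol (largest hole = least material condition)
NO-GO = 66.1 + 0.157 = 66.257
spread = NO-GO - GO = 66.257 - 65.954 = 0.3030

0.3030


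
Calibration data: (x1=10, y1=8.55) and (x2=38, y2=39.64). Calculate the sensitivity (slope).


slope = (y2 - y1) / (x2 - x1)
= (39.64 - 8.55) / (38 - 10)
= 31.0900 / 28
= 1.1104

1.1104


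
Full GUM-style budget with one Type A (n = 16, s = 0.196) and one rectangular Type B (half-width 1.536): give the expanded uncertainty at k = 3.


u_A = s / sqrt(n) = 0.196 / sqrt(16) = 0.049
u_B = half_width / sqrt(3) = 1.536 / sqrt(3) = 0.88681001
uc = sqrt(u_A^2 + u_B^2) = sqrt(0.049^2 + 0.88681001^2) = 0.88816271
U = k * uc = 3 * 0.88816271
U = 2.6645

2.6645


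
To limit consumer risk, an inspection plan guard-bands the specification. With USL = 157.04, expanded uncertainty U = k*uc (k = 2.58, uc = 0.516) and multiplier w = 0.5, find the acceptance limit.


U = k * uc = 2.58 * 0.516 = 1.33128
guard band g = w * U = 0.5 * 1.33128 = 0.66564
AL = USL - g = 157.04 - 0.66564
AL = 156.3744

156.3744


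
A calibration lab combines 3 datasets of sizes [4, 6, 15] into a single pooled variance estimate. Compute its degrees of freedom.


nu = sum_i (n_i - 1)
nu = ((4 - 1) + (6 - 1) + (15 - 1))
nu = 3 + 5 + 14
nu = 22

22


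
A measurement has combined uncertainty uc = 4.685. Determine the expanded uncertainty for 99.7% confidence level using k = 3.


U = k * uc
U = 3 * 4.685
U = 14.0550

14.0550


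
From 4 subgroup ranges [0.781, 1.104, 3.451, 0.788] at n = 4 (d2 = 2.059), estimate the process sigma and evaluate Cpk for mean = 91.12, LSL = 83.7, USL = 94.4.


R_bar = (0.781 + 1.104 + 3.451 + 0.788) / 4 = 1.531
sigma = R_bar / d2 = 1.531 / 2.059 = 0.74356484
Cp = (USL - LSL)/(6*sigma) = (94.4 - 83.7)/(6*0.74356484) = 2.3984
Cpu = (94.4 - 91.12)/(3*0.74356484) = 1.4704
Cpl = (91.12 - 83.7)/(3*0.74356484) = 3.3263
Cpk = min(Cpu, Cpl) = 1.4704

1.4704


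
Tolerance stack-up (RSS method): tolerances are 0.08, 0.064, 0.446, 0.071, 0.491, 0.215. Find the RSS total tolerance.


RSS = sqrt(0.08^2 + 0.064^2 + 0.446^2 + 0.071^2 + 0.491^2 + 0.215^2)
= sqrt(0.501759)
= 0.7083

0.7083


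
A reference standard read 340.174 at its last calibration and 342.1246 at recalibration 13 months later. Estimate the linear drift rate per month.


rate = (v2 - v1) / months
= (342.1246 - 340.174) / 13
= 1.9506 / 13
= 0.1500

0.1500


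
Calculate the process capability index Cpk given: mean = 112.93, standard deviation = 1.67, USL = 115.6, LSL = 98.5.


Cpu = (USL - mean) / (3*sigma) = (115.6 - 112.93) / (3*1.67) = 0.5329
Cpl = (mean - LSL) / (3*sigma) = (112.93 - 98.5) / (3*1.67) = 2.8802
Cpk = min(Cpu, Cpl) = 0.5329

0.5329


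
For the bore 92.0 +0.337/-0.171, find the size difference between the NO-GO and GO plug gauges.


GO = nominal - lower_tol (smallest hole = maximum material condition)
GO = 92.0 - 0.171 = 91.829
NO-GO = nominal + upper_tol (largest hole = least material condition)
NO-GO = 92.0 + 0.337 = 92.337
spread = NO-GO - GO = 92.337 - 91.829 = 0.5080

0.5080


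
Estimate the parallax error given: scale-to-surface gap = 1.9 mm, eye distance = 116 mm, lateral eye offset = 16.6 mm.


error = h * offset / d
= 1.9 * 16.6 / 116
= 0.2719

0.2719


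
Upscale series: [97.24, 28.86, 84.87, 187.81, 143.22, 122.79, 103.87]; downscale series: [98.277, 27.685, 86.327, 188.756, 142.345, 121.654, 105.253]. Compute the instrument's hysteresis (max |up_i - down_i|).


|97.24 - 98.277| = 1.0370
|28.86 - 27.685| = 1.1750
|84.87 - 86.327| = 1.4570
|187.81 - 188.756| = 0.9460
|143.22 - 142.345| = 0.8750
|122.79 - 121.654| = 1.1360
|103.87 - 105.253| = 1.3830
hysteresis = max(diffs) = 1.4570

1.4570


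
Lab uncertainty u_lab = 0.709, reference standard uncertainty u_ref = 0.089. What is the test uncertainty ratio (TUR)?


TUR = u_lab / u_ref
= 0.709 / 0.089
= 7.9663

7.9663


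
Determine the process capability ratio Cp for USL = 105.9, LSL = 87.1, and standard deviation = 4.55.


Cp = (USL - LSL) / (6 * sigma)
= (105.9 - 87.1) / (6 * 4.55)
= 18.8000 / 27.3000
= 0.6886

0.6886


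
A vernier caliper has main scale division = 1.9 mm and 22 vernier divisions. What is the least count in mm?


LC = MSD / n_div
= 1.9 / 22
= 0.0864

0.0864


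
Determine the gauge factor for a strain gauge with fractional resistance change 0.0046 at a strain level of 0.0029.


GF = (dR/R) / epsilon
= 0.0046 / 0.0029
= 1.5862

1.5862


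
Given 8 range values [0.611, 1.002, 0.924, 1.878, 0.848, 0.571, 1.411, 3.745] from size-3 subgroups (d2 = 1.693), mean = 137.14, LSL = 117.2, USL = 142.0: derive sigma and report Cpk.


R_bar = (0.611 + 1.002 + 0.924 + 1.878 + 0.848 + 0.571 + 1.411 + 3.745) / 8 = 1.37375
sigma = R_bar / d2 = 1.37375 / 1.693 = 0.81142942
Cp = (USL - LSL)/(6*sigma) = (142.0 - 117.2)/(6*0.81142942) = 5.0939
Cpu = (142.0 - 137.14)/(3*0.81142942) = 1.9965
Cpl = (137.14 - 117.2)/(3*0.81142942) = 8.1913
Cpk = min(Cpu, Cpl) = 1.9965

1.9965


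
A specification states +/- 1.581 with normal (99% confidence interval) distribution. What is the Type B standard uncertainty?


u_B = half_width / 2.576
u_B = 1.581 / 2.576
u_B = 0.6137

0.6137


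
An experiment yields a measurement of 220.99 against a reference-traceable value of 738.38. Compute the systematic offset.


Systematic error = measured - true
= 220.99 - 738.38
= -517.3900

-517.3900


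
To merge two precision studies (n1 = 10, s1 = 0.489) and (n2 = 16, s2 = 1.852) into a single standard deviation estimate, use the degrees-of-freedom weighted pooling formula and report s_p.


s_p = sqrt(((n1-1)*s1^2 + (n2-1)*s2^2) / (n1+n2-2))
numerator = (10-1)*0.489^2 + (16-1)*1.852^2 = 2.152089 + 51.44856 = 53.600649
denominator = 10 + 16 - 2 = 24
s_p^2 = 53.600649 / 24 = 2.2333604
s_p = sqrt(2.2333604) = 1.4944

1.4944


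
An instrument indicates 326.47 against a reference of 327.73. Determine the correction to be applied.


Correction = standard - reading
= 327.73 - 326.47
= 1.2600

1.2600


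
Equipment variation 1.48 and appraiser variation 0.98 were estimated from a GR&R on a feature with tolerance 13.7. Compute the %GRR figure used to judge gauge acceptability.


GRR = sqrt(EV^2 + AV^2) = sqrt(1.48^2 + 0.98^2) = 1.7750493
%GRR = GRR / tol * 100 = 1.7750493 / 13.7 * 100
%GRR = 12.9566

12.9566


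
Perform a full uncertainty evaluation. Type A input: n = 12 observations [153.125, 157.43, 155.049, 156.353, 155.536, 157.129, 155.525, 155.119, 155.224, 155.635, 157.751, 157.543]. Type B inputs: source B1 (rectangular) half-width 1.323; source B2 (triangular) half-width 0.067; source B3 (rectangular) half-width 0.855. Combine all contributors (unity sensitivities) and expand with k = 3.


mean = (153.125 + 157.43 + 155.049 + 156.353 + 155.536 + 157.129 + 155.525 + 155.119 + 155.224 + 155.635 + 157.751 + 157.543) / 12 = 155.9515833
s = sqrt(sum((x - mean)^2)/(n-1)) = 1.3479068
u_A = s / sqrt(n) = 1.3479068 / sqrt(12) = 0.38910718
u_B1 = 1.323 / sqrt(3) = 0.76383441
u_B2 = 0.067 / sqrt(6) = 0.027352635
u_B3 = 0.855 / sqrt(3) = 0.49363448
uc = sqrt(0.38910718^2 + 0.76383441^2 + 0.027352635^2 + 0.49363448^2) = 0.98958101
U = k * uc = 3 * 0.98958101
U = 2.9687

2.9687


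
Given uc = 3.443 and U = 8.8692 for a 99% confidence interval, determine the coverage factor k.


k = U / uc
k = 8.8692 / 3.443
k = 2.576

2.576


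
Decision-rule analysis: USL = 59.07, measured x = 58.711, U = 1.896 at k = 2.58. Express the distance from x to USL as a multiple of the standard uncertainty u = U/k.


u = U / k = 1.896 / 2.58 = 0.73488372
margin = |USL - x| = |59.07 - 58.711| = 0.359
z = margin / u = 0.359 / 0.73488372
z = 0.4885

0.4885


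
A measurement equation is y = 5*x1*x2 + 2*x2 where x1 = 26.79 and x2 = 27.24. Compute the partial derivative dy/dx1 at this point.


y = 5*x1*x2 + 2*x2
dy/dx1 = 5*x2
Evaluate at x2 = 27.24: c1 = 5 * 27.24
c1 = 136.2000

136.2000


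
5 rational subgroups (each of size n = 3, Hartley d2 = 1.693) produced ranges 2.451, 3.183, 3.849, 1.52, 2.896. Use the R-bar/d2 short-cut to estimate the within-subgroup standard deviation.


R_bar = (2.451 + 3.183 + 3.849 + 1.52 + 2.896) / 5
R_bar = 13.899 / 5 = 2.7798
sigma_hat = R_bar / d2 = 2.7798 / 1.693 = 1.6419

1.6419


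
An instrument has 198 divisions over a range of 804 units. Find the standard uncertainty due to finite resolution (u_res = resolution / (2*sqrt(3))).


resolution = range / divisions
resolution = 804 / 198 = 4.0606061
u_res = resolution / (2*sqrt(3))
u_res = 4.0606061 / 3.4641016
u_res = 1.1722

1.1722


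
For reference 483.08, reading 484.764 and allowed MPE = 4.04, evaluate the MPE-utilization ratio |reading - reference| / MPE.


e = indication - reference = 484.764 - 483.08 = 1.6840
|e| = 1.6840
ratio = |e| / MPE = 1.6840 / 4.04
ratio = 0.4168

0.4168


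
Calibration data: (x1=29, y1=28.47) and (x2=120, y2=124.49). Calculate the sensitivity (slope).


slope = (y2 - y1) / (x2 - x1)
= (124.49 - 28.47) / (120 - 29)
= 96.0200 / 91
= 1.0552

1.0552


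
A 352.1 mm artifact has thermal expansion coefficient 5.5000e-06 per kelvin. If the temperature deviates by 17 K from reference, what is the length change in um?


dL = L * alpha * dT
= 352.1 * 5.5000e-06 * 17
= 0.0329214 mm
dL_um = 0.0329214 * 1000 = 32.9214 um

32.9214


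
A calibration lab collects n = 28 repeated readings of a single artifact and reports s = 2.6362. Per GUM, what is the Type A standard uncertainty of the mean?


u_A = s / sqrt(n)
u_A = 2.6362 / sqrt(28)
u_A = 2.6362 / 5.2915026
u_A = 0.4982

0.4982


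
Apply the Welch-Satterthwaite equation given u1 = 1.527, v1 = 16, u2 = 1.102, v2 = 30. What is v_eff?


uc = sqrt(u1^2 + u2^2) = sqrt(1.527^2 + 1.102^2) = 1.8831179
v_eff = uc^4 / (u1^4/v1 + u2^4/v2)
= 1.8831179^4 / (1.527^4/16 + 1.102^4/30)
= 12.575059 / 0.38896924
v_eff = 32.3292

32.3292


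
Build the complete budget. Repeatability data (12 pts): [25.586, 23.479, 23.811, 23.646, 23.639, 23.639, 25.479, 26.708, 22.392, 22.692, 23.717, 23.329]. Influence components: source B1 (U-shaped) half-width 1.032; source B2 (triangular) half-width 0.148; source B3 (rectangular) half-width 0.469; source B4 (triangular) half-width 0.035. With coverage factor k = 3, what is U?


mean = (25.586 + 23.479 + 23.811 + 23.646 + 23.639 + 23.639 + 25.479 + 26.708 + 22.392 + 22.692 + 23.717 + 23.329) / 12 = 24.00975
s = sqrt(sum((x - mean)^2)/(n-1)) = 1.2632907
u_A = s / sqrt(n) = 1.2632907 / sqrt(12) = 0.36468061
u_B1 = 1.032 / sqrt(2) = 0.7297342
u_B2 = 0.148 / sqrt(6) = 0.060420747
u_B3 = 0.469 / sqrt(3) = 0.27077728
u_B4 = 0.035 / sqrt(6) = 0.01428869
uc = sqrt(0.36468061^2 + 0.7297342^2 + 0.060420747^2 + 0.27077728^2 + 0.01428869^2) = 0.86178833
U = k * uc = 3 * 0.86178833
U = 2.5854

2.5854


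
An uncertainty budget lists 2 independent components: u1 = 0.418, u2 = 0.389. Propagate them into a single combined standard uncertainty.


uc = sqrt(0.418^2 + 0.389^2)
uc = sqrt(0.326045)
uc = 0.5710

0.5710


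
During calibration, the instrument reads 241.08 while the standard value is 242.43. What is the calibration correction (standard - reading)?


Correction = standard - reading
= 242.43 - 241.08
= 1.3500

1.3500


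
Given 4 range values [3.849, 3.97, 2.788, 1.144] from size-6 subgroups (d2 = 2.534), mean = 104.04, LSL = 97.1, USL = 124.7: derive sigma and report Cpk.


R_bar = (3.849 + 3.97 + 2.788 + 1.144) / 4 = 2.93775
sigma = R_bar / d2 = 2.93775 / 2.534 = 1.1593331
Cp = (USL - LSL)/(6*sigma) = (124.7 - 97.1)/(6*1.1593331) = 3.9678
Cpu = (124.7 - 104.04)/(3*1.1593331) = 5.9402
Cpl = (104.04 - 97.1)/(3*1.1593331) = 1.9954
Cpk = min(Cpu, Cpl) = 1.9954

1.9954


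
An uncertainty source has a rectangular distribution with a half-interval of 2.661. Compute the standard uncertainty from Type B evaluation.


u_B = half_width / sqrt(3)
u_B = 2.661 / 1.7320508
u_B = 1.5363

1.5363


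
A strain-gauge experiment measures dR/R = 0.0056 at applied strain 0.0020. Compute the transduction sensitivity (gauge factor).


GF = (dR/R) / epsilon
= 0.0056 / 0.0020
= 2.8000

2.8000


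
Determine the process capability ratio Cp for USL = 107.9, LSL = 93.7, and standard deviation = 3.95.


Cp = (USL - LSL) / (6 * sigma)
= (107.9 - 93.7) / (6 * 3.95)
= 14.2000 / 23.7000
= 0.5992

0.5992


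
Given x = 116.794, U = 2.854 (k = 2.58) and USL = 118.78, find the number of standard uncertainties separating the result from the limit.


u = U / k = 2.854 / 2.58 = 1.1062016
margin = |USL - x| = |118.78 - 116.794| = 1.986
z = margin / u = 1.986 / 1.1062016
z = 1.7953

1.7953


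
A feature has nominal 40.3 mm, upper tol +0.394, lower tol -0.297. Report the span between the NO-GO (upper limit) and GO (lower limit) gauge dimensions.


GO = nominal - lower_tol (smallest hole = maximum material condition)
GO = 40.3 - 0.297 = 40.003
NO-GO = nominal + upper_tol (largest hole = least material condition)
NO-GO = 40.3 + 0.394 = 40.694
spread = NO-GO - GO = 40.694 - 40.003 = 0.6910

0.6910


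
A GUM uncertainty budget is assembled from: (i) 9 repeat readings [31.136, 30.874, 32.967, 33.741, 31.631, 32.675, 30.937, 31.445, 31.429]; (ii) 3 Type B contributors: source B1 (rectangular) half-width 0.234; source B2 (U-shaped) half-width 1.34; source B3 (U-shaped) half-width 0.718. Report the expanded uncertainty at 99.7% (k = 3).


mean = (31.136 + 30.874 + 32.967 + 33.741 + 31.631 + 32.675 + 30.937 + 31.445 + 31.429) / 9 = 31.87055556
s = sqrt(sum((x - mean)^2)/(n-1)) = 1.011531
u_A = s / sqrt(n) = 1.011531 / sqrt(9) = 0.337177
u_B1 = 0.234 / sqrt(3) = 0.13509996
u_B2 = 1.34 / sqrt(2) = 0.94752309
u_B3 = 0.718 / sqrt(2) = 0.50770267
uc = sqrt(0.337177^2 + 0.13509996^2 + 0.94752309^2 + 0.50770267^2) = 1.1346816
U = k * uc = 3 * 1.1346816
U = 3.4040

3.4040


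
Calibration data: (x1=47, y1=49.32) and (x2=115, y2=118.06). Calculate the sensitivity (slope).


slope = (y2 - y1) / (x2 - x1)
= (118.06 - 49.32) / (115 - 47)
= 68.7400 / 68
= 1.0109

1.0109


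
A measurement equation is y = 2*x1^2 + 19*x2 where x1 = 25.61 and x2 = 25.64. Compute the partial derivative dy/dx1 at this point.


y = 2*x1^2 + 19*x2
dy/dx1 = 2*2*x1
Evaluate at x1 = 25.61: c1 = 4 * 25.61
c1 = 102.4400

102.4400


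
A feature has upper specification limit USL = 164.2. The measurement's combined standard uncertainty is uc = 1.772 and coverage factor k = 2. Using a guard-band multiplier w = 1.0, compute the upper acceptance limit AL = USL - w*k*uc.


U = k * uc = 2 * 1.772 = 3.544
guard band g = w * U = 1.0 * 3.544 = 3.544
AL = USL - g = 164.2 - 3.544
AL = 160.6560

160.6560


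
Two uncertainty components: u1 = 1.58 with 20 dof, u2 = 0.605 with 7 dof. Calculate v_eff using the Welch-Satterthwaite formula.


uc = sqrt(u1^2 + u2^2) = sqrt(1.58^2 + 0.605^2) = 1.6918703
v_eff = uc^4 / (u1^4/v1 + u2^4/v2)
= 1.6918703^4 / (1.58^4/20 + 0.605^4/7)
= 8.1934775 / 0.33073983
v_eff = 24.7732

24.7732


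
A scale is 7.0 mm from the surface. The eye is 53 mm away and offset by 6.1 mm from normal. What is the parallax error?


error = h * offset / d
= 7.0 * 6.1 / 53
= 0.8057

0.8057


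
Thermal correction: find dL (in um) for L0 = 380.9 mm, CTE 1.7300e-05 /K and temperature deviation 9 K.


dL = L * alpha * dT
= 380.9 * 1.7300e-05 * 9
= 0.0593061 mm
dL_um = 0.0593061 * 1000 = 59.3061 um

59.3061


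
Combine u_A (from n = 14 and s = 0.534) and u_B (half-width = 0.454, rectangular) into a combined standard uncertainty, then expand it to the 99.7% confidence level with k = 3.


u_A = s / sqrt(n) = 0.534 / sqrt(14) = 0.1427175
u_B = half_width / sqrt(3) = 0.454 / sqrt(3) = 0.26211702
uc = sqrt(u_A^2 + u_B^2) = sqrt(0.1427175^2 + 0.26211702^2) = 0.29845203
U = k * uc = 3 * 0.29845203
U = 0.8954

0.8954


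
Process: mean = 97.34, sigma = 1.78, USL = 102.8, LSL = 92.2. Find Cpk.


Cpu = (USL - mean) / (3*sigma) = (102.8 - 97.34) / (3*1.78) = 1.0225
Cpl = (mean - LSL) / (3*sigma) = (97.34 - 92.2) / (3*1.78) = 0.9625
Cpk = min(Cpu, Cpl) = 0.9625

0.9625


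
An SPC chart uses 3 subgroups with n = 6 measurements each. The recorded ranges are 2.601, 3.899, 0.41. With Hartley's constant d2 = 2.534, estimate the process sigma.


R_bar = (2.601 + 3.899 + 0.41) / 3
R_bar = 6.91 / 3 = 2.3033333
sigma_hat = R_bar / d2 = 2.3033333 / 2.534 = 0.9090

0.9090


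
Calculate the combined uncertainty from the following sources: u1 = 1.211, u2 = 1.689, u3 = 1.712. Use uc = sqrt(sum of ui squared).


uc = sqrt(1.211^2 + 1.689^2 + 1.712^2)
uc = sqrt(7.250186)
uc = 2.6926

2.6926


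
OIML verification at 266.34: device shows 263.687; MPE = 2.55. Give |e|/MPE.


e = indication - reference = 263.687 - 266.34 = -2.6530
|e| = 2.6530
ratio = |e| / MPE = 2.6530 / 2.55
ratio = 1.0404

1.0404


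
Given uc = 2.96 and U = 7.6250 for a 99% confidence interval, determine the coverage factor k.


k = U / uc
k = 7.6250 / 2.96
k = 2.576

2.576


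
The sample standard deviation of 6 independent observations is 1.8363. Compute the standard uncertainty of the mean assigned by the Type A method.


u_A = s / sqrt(n)
u_A = 1.8363 / sqrt(6)
u_A = 1.8363 / 2.4494897
u_A = 0.7497

0.7497


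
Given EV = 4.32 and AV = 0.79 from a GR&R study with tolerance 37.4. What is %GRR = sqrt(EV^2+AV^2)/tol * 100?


GRR = sqrt(EV^2 + AV^2) = sqrt(4.32^2 + 0.79^2) = 4.3916398
%GRR = GRR / tol * 100 = 4.3916398 / 37.4 * 100
%GRR = 11.7424

11.7424


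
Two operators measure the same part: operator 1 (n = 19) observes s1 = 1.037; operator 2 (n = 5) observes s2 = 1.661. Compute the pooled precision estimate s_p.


s_p = sqrt(((n1-1)*s1^2 + (n2-1)*s2^2) / (n1+n2-2))
numerator = (19-1)*1.037^2 + (5-1)*1.661^2 = 19.356642 + 11.035684 = 30.392326
denominator = 19 + 5 - 2 = 22
s_p^2 = 30.392326 / 22 = 1.3814694
s_p = sqrt(1.3814694) = 1.1754

1.1754


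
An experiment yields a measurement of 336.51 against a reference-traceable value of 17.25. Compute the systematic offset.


Systematic error = measured - true
= 336.51 - 17.25
= 319.2600

319.2600


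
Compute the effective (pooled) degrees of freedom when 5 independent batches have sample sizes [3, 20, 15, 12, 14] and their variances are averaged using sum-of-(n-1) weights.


nu = sum_i (n_i - 1)
nu = ((3 - 1) + (20 - 1) + (15 - 1) + (12 - 1) + (14 - 1))
nu = 2 + 19 + 14 + 11 + 13
nu = 59

59


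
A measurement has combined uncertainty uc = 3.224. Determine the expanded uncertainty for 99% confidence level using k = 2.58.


U = k * uc
U = 2.58 * 3.224
U = 8.3179

8.3179


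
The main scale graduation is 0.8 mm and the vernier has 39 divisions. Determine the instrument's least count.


LC = MSD / n_div
= 0.8 / 39
= 0.0205

0.0205


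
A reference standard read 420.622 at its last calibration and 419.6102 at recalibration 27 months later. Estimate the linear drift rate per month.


rate = (v2 - v1) / months
= (419.6102 - 420.622) / 27
= -1.0118 / 27
= -0.0375

-0.0375


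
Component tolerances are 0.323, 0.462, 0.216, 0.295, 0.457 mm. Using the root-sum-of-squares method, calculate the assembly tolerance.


RSS = sqrt(0.323^2 + 0.462^2 + 0.216^2 + 0.295^2 + 0.457^2)
= sqrt(0.660303)
= 0.8126

0.8126


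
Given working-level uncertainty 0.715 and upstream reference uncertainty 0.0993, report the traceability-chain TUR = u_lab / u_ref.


TUR = u_lab / u_ref
= 0.715 / 0.0993
= 7.2004

7.2004


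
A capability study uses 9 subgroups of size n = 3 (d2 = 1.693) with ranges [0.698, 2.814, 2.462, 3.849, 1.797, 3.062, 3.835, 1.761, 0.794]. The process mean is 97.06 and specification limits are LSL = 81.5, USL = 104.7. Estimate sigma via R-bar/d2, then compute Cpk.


R_bar = (0.698 + 2.814 + 2.462 + 3.849 + 1.797 + 3.062 + 3.835 + 1.761 + 0.794) / 9 = 2.3413333
sigma = R_bar / d2 = 2.3413333 / 1.693 = 1.3829494
Cp = (USL - LSL)/(6*sigma) = (104.7 - 81.5)/(6*1.3829494) = 2.7960
Cpu = (104.7 - 97.06)/(3*1.3829494) = 1.8415
Cpl = (97.06 - 81.5)/(3*1.3829494) = 3.7504
Cpk = min(Cpu, Cpl) = 1.8415

1.8415


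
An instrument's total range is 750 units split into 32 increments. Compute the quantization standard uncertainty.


resolution = range / divisions
resolution = 750 / 32 = 23.4375
u_res = resolution / (2*sqrt(3))
u_res = 23.4375 / 3.4641016
u_res = 6.7658

6.7658


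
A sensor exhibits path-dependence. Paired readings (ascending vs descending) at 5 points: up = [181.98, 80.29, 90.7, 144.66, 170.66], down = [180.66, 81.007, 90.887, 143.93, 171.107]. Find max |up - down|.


|181.98 - 180.66| = 1.3200
|80.29 - 81.007| = 0.7170
|90.7 - 90.887| = 0.1870
|144.66 - 143.93| = 0.7300
|170.66 - 171.107| = 0.4470
hysteresis = max(diffs) = 1.3200

1.3200


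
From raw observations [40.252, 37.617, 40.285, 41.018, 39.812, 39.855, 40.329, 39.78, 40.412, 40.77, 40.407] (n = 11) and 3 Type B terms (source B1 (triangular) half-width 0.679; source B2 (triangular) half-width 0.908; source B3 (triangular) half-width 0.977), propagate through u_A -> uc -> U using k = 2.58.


mean = (40.252 + 37.617 + 40.285 + 41.018 + 39.812 + 39.855 + 40.329 + 39.78 + 40.412 + 40.77 + 40.407) / 11 = 40.04881818
s = sqrt(sum((x - mean)^2)/(n-1)) = 0.89301902
u_A = s / sqrt(n) = 0.89301902 / sqrt(11) = 0.26925537
u_B1 = 0.679 / sqrt(6) = 0.27720059
u_B2 = 0.908 / sqrt(6) = 0.37068945
u_B3 = 0.977 / sqrt(6) = 0.39885858
uc = sqrt(0.26925537^2 + 0.27720059^2 + 0.37068945^2 + 0.39885858^2) = 0.66771061
U = k * uc = 2.58 * 0.66771061
U = 1.7227

1.7227


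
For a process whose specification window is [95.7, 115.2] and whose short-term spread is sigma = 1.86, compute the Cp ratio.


Cp = (USL - LSL) / (6 * sigma)
= (115.2 - 95.7) / (6 * 1.86)
= 19.5000 / 11.1600
= 1.7473

1.7473


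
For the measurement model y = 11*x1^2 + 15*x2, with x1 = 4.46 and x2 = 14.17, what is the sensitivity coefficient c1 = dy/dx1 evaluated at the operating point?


y = 11*x1^2 + 15*x2
dy/dx1 = 2*11*x1
Evaluate at x1 = 4.46: c1 = 22 * 4.46
c1 = 98.1200

98.1200


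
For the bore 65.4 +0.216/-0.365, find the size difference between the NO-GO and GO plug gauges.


GO = nominal - lower_tol (smallest hole = maximum material condition)
GO = 65.4 - 0.365 = 65.035
NO-GO = nominal + upper_tol (largest hole = least material condition)
NO-GO = 65.4 + 0.216 = 65.616
spread = NO-GO - GO = 65.616 - 65.035 = 0.5810

0.5810


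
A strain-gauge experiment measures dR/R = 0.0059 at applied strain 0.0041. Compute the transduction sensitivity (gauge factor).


GF = (dR/R) / epsilon
= 0.0059 / 0.0041
= 1.4390

1.4390


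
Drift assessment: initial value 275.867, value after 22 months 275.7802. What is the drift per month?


rate = (v2 - v1) / months
= (275.7802 - 275.867) / 22
= -0.0868 / 22
= -0.0039

-0.0039


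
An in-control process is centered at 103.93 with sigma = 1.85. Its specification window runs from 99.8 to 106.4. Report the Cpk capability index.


Cpu = (USL - mean) / (3*sigma) = (106.4 - 103.93) / (3*1.85) = 0.4450
Cpl = (mean - LSL) / (3*sigma) = (103.93 - 99.8) / (3*1.85) = 0.7441
Cpk = min(Cpu, Cpl) = 0.4450

0.4450


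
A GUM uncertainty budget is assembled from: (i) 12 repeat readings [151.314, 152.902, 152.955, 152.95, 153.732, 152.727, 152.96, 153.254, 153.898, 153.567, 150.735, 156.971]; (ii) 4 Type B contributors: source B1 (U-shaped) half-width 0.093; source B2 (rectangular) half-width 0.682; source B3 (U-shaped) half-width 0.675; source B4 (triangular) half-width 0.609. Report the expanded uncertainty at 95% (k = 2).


mean = (151.314 + 152.902 + 152.955 + 152.95 + 153.732 + 152.727 + 152.96 + 153.254 + 153.898 + 153.567 + 150.735 + 156.971) / 12 = 153.16375
s = sqrt(sum((x - mean)^2)/(n-1)) = 1.5147272
u_A = s / sqrt(n) = 1.5147272 / sqrt(12) = 0.43726408
u_B1 = 0.093 / sqrt(2) = 0.065760931
u_B2 = 0.682 / sqrt(3) = 0.39375288
u_B3 = 0.675 / sqrt(2) = 0.47729708
u_B4 = 0.609 / sqrt(6) = 0.24862321
uc = sqrt(0.43726408^2 + 0.065760931^2 + 0.39375288^2 + 0.47729708^2 + 0.24862321^2) = 0.80011981
U = k * uc = 2 * 0.80011981
U = 1.6002

1.6002


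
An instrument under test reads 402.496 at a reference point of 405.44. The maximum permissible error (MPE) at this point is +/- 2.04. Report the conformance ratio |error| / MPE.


e = indication - reference = 402.496 - 405.44 = -2.9440
|e| = 2.9440
ratio = |e| / MPE = 2.9440 / 2.04
ratio = 1.4431

1.4431


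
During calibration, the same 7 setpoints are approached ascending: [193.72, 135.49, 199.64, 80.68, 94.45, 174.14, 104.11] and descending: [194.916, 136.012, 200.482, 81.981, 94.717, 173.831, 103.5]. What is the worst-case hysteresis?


|193.72 - 194.916| = 1.1960
|135.49 - 136.012| = 0.5220
|199.64 - 200.482| = 0.8420
|80.68 - 81.981| = 1.3010
|94.45 - 94.717| = 0.2670
|174.14 - 173.831| = 0.3090
|104.11 - 103.5| = 0.6100
hysteresis = max(diffs) = 1.3010

1.3010


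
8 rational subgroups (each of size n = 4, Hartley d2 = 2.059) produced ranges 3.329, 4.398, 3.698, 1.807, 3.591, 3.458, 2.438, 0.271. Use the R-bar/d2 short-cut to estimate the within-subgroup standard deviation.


R_bar = (3.329 + 4.398 + 3.698 + 1.807 + 3.591 + 3.458 + 2.438 + 0.271) / 8
R_bar = 22.99 / 8 = 2.87375
sigma_hat = R_bar / d2 = 2.87375 / 2.059 = 1.3957

1.3957


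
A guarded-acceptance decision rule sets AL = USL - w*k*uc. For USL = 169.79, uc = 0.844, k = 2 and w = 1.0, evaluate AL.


U = k * uc = 2 * 0.844 = 1.688
guard band g = w * U = 1.0 * 1.688 = 1.688
AL = USL - g = 169.79 - 1.688
AL = 168.1020

168.1020


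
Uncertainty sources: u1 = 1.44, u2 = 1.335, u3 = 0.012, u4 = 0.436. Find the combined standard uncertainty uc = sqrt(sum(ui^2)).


uc = sqrt(1.44^2 + 1.335^2 + 0.012^2 + 0.436^2)
uc = sqrt(4.046065)
uc = 2.0115

2.0115


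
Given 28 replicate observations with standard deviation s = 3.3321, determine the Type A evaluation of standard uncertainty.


u_A = s / sqrt(n)
u_A = 3.3321 / sqrt(28)
u_A = 3.3321 / 5.2915026
u_A = 0.6297

0.6297


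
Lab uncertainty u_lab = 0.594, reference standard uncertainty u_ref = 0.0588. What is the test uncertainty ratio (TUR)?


TUR = u_lab / u_ref
= 0.594 / 0.0588
= 10.1020

10.1020


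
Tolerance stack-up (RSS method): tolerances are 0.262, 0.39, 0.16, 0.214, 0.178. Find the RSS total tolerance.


RSS = sqrt(0.262^2 + 0.39^2 + 0.16^2 + 0.214^2 + 0.178^2)
= sqrt(0.323824)
= 0.5691

0.5691


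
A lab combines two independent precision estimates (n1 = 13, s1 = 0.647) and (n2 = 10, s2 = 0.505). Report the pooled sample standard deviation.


s_p = sqrt(((n1-1)*s1^2 + (n2-1)*s2^2) / (n1+n2-2))
numerator = (13-1)*0.647^2 + (10-1)*0.505^2 = 5.023308 + 2.295225 = 7.318533
denominator = 13 + 10 - 2 = 21
s_p^2 = 7.318533 / 21 = 0.34850157
s_p = sqrt(0.34850157) = 0.5903

0.5903


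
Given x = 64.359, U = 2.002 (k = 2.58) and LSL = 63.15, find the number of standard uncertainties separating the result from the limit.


u = U / k = 2.002 / 2.58 = 0.77596899
margin = |LSL - x| = |63.15 - 64.359| = 1.209
z = margin / u = 1.209 / 0.77596899
z = 1.5581

1.5581


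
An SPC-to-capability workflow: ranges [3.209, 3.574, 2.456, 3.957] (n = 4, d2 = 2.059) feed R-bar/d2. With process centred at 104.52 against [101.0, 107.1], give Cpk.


R_bar = (3.209 + 3.574 + 2.456 + 3.957) / 4 = 3.299
sigma = R_bar / d2 = 3.299 / 2.059 = 1.6022341
Cp = (USL - LSL)/(6*sigma) = (107.1 - 101.0)/(6*1.6022341) = 0.6345
Cpu = (107.1 - 104.52)/(3*1.6022341) = 0.5368
Cpl = (104.52 - 101.0)/(3*1.6022341) = 0.7323
Cpk = min(Cpu, Cpl) = 0.5368

0.5368


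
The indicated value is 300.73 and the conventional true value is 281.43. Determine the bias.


Systematic error = measured - true
= 300.73 - 281.43
= 19.3000

19.3000


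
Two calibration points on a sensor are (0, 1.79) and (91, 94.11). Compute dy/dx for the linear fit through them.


slope = (y2 - y1) / (x2 - x1)
= (94.11 - 1.79) / (91 - 0)
= 92.3200 / 91
= 1.0145

1.0145


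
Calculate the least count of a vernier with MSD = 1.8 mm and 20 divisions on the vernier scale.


LC = MSD / n_div
= 1.8 / 20
= 0.0900

0.0900
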